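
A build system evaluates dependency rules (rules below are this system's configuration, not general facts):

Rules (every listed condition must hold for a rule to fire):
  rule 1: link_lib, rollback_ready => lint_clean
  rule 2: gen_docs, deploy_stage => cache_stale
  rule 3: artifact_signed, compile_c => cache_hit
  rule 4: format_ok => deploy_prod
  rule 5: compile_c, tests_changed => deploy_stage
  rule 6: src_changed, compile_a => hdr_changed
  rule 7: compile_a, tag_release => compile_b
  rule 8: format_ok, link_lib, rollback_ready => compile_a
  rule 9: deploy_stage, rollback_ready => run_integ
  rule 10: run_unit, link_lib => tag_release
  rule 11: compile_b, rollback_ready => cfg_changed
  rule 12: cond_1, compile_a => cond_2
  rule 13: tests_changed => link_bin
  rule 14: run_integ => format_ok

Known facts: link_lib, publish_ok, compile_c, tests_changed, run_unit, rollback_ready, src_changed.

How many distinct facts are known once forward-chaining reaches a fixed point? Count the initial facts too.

Round 1: rule 1 [link_lib, rollback_ready => lint_clean]; rule 5 [compile_c, tests_changed => deploy_stage]; rule 10 [run_unit, link_lib => tag_release]; rule 13 [tests_changed => link_bin]. New: lint_clean, deploy_stage, tag_release, link_bin.
Round 2: rule 9 [deploy_stage, rollback_ready => run_integ]. New: run_integ.
Round 3: rule 14 [run_integ => format_ok]. New: format_ok.
Round 4: rule 4 [format_ok => deploy_prod]; rule 8 [format_ok, link_lib, rollback_ready => compile_a]. New: deploy_prod, compile_a.
Round 5: rule 6 [src_changed, compile_a => hdr_changed]; rule 7 [compile_a, tag_release => compile_b]. New: hdr_changed, compile_b.
Round 6: rule 11 [compile_b, rollback_ready => cfg_changed]. New: cfg_changed.
Closure: {cfg_changed, compile_a, compile_b, compile_c, deploy_prod, deploy_stage, format_ok, hdr_changed, link_bin, link_lib, lint_clean, publish_ok, rollback_ready, run_integ, run_unit, src_changed, tag_release, tests_changed} — 18 facts.

18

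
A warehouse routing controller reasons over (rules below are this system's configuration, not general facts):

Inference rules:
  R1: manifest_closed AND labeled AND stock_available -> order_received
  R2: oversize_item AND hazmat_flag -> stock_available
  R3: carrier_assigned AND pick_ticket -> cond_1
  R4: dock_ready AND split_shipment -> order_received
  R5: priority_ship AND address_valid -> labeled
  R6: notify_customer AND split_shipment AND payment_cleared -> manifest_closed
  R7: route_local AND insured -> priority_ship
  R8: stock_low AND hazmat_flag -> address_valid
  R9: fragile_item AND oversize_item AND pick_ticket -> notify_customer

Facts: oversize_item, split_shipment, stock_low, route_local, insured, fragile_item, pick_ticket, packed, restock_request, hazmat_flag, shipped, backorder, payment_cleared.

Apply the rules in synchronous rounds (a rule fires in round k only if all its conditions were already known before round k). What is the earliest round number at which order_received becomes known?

Round 1 fires R2, R7, R8, R9, giving stock_available, priority_ship, address_valid, notify_customer.
Round 2 fires R5, R6, giving labeled, manifest_closed.
Round 3 fires R1, giving order_received.
order_received first appears in round 3.

3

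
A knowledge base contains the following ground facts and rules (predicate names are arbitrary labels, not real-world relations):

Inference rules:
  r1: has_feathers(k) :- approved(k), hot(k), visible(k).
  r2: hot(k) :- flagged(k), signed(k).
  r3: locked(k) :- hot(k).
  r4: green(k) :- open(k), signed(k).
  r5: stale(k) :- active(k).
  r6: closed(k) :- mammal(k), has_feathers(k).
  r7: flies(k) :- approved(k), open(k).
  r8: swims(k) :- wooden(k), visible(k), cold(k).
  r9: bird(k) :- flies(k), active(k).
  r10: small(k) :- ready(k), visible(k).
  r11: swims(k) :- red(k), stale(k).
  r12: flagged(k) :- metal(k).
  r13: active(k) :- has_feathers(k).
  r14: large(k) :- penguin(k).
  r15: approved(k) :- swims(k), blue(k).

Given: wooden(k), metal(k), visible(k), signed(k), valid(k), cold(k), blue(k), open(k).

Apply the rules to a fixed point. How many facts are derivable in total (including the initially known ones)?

Round 1 — r4, r8, r12, derive green(k), swims(k), flagged(k).
Round 2 — r2, r15, derive hot(k), approved(k).
Round 3 — r1, r3, r7, derive has_feathers(k), locked(k), flies(k).
Round 4 — r13, derive active(k).
Round 5 — r5, r9, derive stale(k), bird(k).
Closure: {active(k), approved(k), bird(k), blue(k), cold(k), flagged(k), flies(k), green(k), has_feathers(k), hot(k), locked(k), metal(k), open(k), signed(k), stale(k), swims(k), valid(k), visible(k), wooden(k)} — 19 facts.

19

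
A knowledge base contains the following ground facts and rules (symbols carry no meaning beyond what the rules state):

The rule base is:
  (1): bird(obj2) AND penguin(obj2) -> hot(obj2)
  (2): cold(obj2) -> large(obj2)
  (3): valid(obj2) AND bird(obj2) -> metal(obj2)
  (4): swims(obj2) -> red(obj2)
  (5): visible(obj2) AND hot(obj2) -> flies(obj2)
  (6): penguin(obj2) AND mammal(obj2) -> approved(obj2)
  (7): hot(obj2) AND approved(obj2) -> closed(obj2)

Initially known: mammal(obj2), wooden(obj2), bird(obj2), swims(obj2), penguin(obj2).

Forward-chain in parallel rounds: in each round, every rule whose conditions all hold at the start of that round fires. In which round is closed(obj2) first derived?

2

Round 1: (1) [bird(obj2) AND penguin(obj2) -> hot(obj2)]; (4) [swims(obj2) -> red(obj2)]; (6) [penguin(obj2) AND mammal(obj2) -> approved(obj2)]. New: hot(obj2), red(obj2), approved(obj2).
Round 2: (7) [hot(obj2) AND approved(obj2) -> closed(obj2)]. New: closed(obj2).
closed(obj2) first appears in round 2.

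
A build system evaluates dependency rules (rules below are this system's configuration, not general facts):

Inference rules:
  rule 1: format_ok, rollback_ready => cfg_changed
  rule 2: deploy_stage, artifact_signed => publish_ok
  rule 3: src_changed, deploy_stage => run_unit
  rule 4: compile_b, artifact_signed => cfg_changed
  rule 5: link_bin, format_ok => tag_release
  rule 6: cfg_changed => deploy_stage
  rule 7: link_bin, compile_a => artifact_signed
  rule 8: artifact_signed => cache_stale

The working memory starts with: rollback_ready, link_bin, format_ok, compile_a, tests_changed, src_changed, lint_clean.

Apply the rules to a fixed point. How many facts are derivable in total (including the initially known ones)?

[1] rule 1 [format_ok, rollback_ready => cfg_changed]; rule 5 [link_bin, format_ok => tag_release]; rule 7 [link_bin, compile_a => artifact_signed]. ⇒ new: cfg_changed, tag_release, artifact_signed.
[2] rule 6 [cfg_changed => deploy_stage]; rule 8 [artifact_signed => cache_stale]. ⇒ new: deploy_stage, cache_stale.
[3] rule 2 [deploy_stage, artifact_signed => publish_ok]; rule 3 [src_changed, deploy_stage => run_unit]. ⇒ new: publish_ok, run_unit.
Closure: {artifact_signed, cache_stale, cfg_changed, compile_a, deploy_stage, format_ok, link_bin, lint_clean, publish_ok, rollback_ready, run_unit, src_changed, tag_release, tests_changed} — 14 facts.

14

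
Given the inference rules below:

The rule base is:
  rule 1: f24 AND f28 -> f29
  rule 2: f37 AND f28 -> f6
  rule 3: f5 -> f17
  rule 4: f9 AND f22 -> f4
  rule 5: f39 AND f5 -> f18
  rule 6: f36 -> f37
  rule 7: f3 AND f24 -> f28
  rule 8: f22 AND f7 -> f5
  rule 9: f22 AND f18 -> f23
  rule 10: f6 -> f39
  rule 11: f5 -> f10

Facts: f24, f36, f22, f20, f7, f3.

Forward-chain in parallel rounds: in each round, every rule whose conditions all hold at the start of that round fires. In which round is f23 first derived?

5

Round 1: rule 6 [f36 -> f37]; rule 7 [f3 AND f24 -> f28]; rule 8 [f22 AND f7 -> f5]. New: f37, f28, f5.
Round 2: rule 1 [f24 AND f28 -> f29]; rule 2 [f37 AND f28 -> f6]; rule 3 [f5 -> f17]; rule 11 [f5 -> f10]. New: f29, f6, f17, f10.
Round 3: rule 10 [f6 -> f39]. New: f39.
Round 4: rule 5 [f39 AND f5 -> f18]. New: f18.
Round 5: rule 9 [f22 AND f18 -> f23]. New: f23.
f23 first appears in round 5.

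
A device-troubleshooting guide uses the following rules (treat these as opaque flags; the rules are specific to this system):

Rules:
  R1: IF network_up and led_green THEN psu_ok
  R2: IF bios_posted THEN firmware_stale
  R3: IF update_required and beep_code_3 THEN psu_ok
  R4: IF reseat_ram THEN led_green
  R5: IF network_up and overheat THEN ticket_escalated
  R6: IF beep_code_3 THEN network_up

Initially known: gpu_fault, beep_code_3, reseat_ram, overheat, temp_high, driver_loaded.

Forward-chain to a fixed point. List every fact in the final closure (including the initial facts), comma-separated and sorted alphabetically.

beep_code_3, driver_loaded, gpu_fault, led_green, network_up, overheat, psu_ok, reseat_ram, temp_high, ticket_escalated

[1] R4 [IF reseat_ram THEN led_green]; R6 [IF beep_code_3 THEN network_up]. ⇒ new: led_green, network_up.
[2] R1 [IF network_up and led_green THEN psu_ok]; R5 [IF network_up and overheat THEN ticket_escalated]. ⇒ new: psu_ok, ticket_escalated.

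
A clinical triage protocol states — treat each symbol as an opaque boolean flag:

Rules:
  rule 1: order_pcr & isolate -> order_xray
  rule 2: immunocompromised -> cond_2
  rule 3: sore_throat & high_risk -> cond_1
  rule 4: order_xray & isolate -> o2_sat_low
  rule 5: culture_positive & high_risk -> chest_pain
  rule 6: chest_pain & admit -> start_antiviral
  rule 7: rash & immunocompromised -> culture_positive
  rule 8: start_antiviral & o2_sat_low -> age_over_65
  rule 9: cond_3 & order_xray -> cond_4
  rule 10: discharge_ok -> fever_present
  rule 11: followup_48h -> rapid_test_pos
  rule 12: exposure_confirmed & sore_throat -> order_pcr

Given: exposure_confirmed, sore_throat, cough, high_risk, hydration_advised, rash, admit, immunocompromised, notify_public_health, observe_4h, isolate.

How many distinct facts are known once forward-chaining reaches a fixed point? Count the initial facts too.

[1] rule 2 [immunocompromised -> cond_2]; rule 3 [sore_throat & high_risk -> cond_1]; rule 7 [rash & immunocompromised -> culture_positive]; rule 12 [exposure_confirmed & sore_throat -> order_pcr]. ⇒ new: cond_2, cond_1, culture_positive, order_pcr.
[2] rule 1 [order_pcr & isolate -> order_xray]; rule 5 [culture_positive & high_risk -> chest_pain]. ⇒ new: order_xray, chest_pain.
[3] rule 4 [order_xray & isolate -> o2_sat_low]; rule 6 [chest_pain & admit -> start_antiviral]. ⇒ new: o2_sat_low, start_antiviral.
[4] rule 8 [start_antiviral & o2_sat_low -> age_over_65]. ⇒ new: age_over_65.
Closure: {admit, age_over_65, chest_pain, cond_1, cond_2, cough, culture_positive, exposure_confirmed, high_risk, hydration_advised, immunocompromised, isolate, notify_public_health, o2_sat_low, observe_4h, order_pcr, order_xray, rash, sore_throat, start_antiviral} — 20 facts.

20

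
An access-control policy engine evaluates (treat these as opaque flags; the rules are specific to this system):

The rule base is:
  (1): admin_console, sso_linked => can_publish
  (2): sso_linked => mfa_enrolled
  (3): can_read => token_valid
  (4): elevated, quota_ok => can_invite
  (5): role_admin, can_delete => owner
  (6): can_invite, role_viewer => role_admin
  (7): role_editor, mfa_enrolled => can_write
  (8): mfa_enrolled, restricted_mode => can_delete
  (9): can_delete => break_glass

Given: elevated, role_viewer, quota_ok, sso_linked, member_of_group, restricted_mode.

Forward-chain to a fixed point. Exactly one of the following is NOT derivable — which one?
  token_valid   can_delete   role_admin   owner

token_valid

Round 1: (2) [sso_linked => mfa_enrolled]; (4) [elevated, quota_ok => can_invite]. New: mfa_enrolled, can_invite.
Round 2: (6) [can_invite, role_viewer => role_admin]; (8) [mfa_enrolled, restricted_mode => can_delete]. New: role_admin, can_delete.
Round 3: (5) [role_admin, can_delete => owner]; (9) [can_delete => break_glass]. New: owner, break_glass.
Derived: owner (round 3), role_admin (round 2), can_delete (round 2). token_valid never appears in any round.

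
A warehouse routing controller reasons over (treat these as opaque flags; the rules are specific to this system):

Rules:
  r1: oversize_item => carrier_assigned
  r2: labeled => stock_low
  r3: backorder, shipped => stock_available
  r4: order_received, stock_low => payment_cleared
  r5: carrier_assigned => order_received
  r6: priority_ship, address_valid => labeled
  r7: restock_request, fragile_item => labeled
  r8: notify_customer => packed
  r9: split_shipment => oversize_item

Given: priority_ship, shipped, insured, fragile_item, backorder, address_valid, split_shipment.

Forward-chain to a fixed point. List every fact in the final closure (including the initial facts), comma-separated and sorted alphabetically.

address_valid, backorder, carrier_assigned, fragile_item, insured, labeled, order_received, oversize_item, payment_cleared, priority_ship, shipped, split_shipment, stock_available, stock_low

Round 1: r3 [backorder, shipped => stock_available]; r6 [priority_ship, address_valid => labeled]; r9 [split_shipment => oversize_item]. New: stock_available, labeled, oversize_item.
Round 2: r1 [oversize_item => carrier_assigned]; r2 [labeled => stock_low]. New: carrier_assigned, stock_low.
Round 3: r5 [carrier_assigned => order_received]. New: order_received.
Round 4: r4 [order_received, stock_low => payment_cleared]. New: payment_cleared.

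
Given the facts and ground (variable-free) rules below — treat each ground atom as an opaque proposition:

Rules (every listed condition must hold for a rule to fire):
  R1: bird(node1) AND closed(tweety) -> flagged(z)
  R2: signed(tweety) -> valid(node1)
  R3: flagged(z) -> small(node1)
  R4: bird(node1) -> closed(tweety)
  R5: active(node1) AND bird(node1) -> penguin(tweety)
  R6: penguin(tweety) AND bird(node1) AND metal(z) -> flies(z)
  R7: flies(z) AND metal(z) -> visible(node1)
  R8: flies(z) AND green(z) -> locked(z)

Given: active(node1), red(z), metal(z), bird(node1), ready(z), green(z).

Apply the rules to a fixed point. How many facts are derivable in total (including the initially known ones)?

13

Round 1 — R4, R5, derive closed(tweety), penguin(tweety).
Round 2 — R1, R6, derive flagged(z), flies(z).
Round 3 — R3, R7, R8, derive small(node1), visible(node1), locked(z).
Closure: {active(node1), bird(node1), closed(tweety), flagged(z), flies(z), green(z), locked(z), metal(z), penguin(tweety), ready(z), red(z), small(node1), visible(node1)} — 13 facts.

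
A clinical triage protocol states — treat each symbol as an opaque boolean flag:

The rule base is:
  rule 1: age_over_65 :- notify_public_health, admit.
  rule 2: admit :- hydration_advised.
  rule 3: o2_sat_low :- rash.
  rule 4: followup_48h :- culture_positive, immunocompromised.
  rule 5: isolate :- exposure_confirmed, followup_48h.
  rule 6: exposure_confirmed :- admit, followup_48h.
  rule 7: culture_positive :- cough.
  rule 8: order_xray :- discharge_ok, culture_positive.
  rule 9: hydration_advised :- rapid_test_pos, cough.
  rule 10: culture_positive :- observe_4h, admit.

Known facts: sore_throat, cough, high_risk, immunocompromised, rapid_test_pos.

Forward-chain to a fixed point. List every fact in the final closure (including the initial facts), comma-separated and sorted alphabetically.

Round 1: rule 7 [culture_positive :- cough.]; rule 9 [hydration_advised :- rapid_test_pos, cough.]. Adds culture_positive, hydration_advised.
Round 2: rule 2 [admit :- hydration_advised.]; rule 4 [followup_48h :- culture_positive, immunocompromised.]. Adds admit, followup_48h.
Round 3: rule 6 [exposure_confirmed :- admit, followup_48h.]. Adds exposure_confirmed.
Round 4: rule 5 [isolate :- exposure_confirmed, followup_48h.]. Adds isolate.

admit, cough, culture_positive, exposure_confirmed, followup_48h, high_risk, hydration_advised, immunocompromised, isolate, rapid_test_pos, sore_throat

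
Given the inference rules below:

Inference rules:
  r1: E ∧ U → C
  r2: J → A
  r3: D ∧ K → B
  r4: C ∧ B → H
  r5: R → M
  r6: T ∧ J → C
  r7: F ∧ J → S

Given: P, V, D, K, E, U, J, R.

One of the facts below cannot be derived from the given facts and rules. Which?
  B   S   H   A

S

Round 1: r1 [E ∧ U → C]; r2 [J → A]; r3 [D ∧ K → B]; r5 [R → M]. Adds C, A, B, M.
Round 2: r4 [C ∧ B → H]. Adds H.
Derived: A (round 1), B (round 1), H (round 2). S never appears in any round.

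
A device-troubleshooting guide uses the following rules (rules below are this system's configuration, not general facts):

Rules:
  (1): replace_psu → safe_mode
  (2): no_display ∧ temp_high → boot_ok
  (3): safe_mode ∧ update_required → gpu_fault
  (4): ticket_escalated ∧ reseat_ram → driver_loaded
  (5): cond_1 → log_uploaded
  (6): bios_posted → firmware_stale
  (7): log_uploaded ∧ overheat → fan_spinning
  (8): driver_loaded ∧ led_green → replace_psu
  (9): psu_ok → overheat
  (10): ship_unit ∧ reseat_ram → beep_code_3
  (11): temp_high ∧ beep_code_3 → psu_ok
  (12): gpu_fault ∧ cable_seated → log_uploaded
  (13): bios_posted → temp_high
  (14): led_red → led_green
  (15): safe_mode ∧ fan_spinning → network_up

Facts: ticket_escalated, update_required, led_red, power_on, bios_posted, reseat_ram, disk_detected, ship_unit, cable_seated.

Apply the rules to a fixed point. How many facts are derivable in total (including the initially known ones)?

Round 1: (4) [ticket_escalated ∧ reseat_ram → driver_loaded]; (6) [bios_posted → firmware_stale]; (10) [ship_unit ∧ reseat_ram → beep_code_3]; (13) [bios_posted → temp_high]; (14) [led_red → led_green]. New: driver_loaded, firmware_stale, beep_code_3, temp_high, led_green.
Round 2: (8) [driver_loaded ∧ led_green → replace_psu]; (11) [temp_high ∧ beep_code_3 → psu_ok]. New: replace_psu, psu_ok.
Round 3: (1) [replace_psu → safe_mode]; (9) [psu_ok → overheat]. New: safe_mode, overheat.
Round 4: (3) [safe_mode ∧ update_required → gpu_fault]. New: gpu_fault.
Round 5: (12) [gpu_fault ∧ cable_seated → log_uploaded]. New: log_uploaded.
Round 6: (7) [log_uploaded ∧ overheat → fan_spinning]. New: fan_spinning.
Round 7: (15) [safe_mode ∧ fan_spinning → network_up]. New: network_up.
Closure: {beep_code_3, bios_posted, cable_seated, disk_detected, driver_loaded, fan_spinning, firmware_stale, gpu_fault, led_green, led_red, log_uploaded, network_up, overheat, power_on, psu_ok, replace_psu, reseat_ram, safe_mode, ship_unit, temp_high, ticket_escalated, update_required} — 22 facts.

22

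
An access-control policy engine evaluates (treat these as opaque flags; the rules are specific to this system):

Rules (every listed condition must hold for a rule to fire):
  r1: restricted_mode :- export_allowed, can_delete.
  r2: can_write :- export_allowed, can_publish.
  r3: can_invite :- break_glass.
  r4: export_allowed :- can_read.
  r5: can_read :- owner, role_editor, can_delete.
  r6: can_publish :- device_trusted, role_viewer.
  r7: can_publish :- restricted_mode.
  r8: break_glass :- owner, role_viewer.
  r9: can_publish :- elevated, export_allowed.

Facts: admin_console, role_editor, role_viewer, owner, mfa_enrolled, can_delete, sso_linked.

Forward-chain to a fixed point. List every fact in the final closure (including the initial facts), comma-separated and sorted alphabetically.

Round 1 fires r5, r8, giving can_read, break_glass.
Round 2 fires r3, r4, giving can_invite, export_allowed.
Round 3 fires r1, giving restricted_mode.
Round 4 fires r7, giving can_publish.
Round 5 fires r2, giving can_write.

admin_console, break_glass, can_delete, can_invite, can_publish, can_read, can_write, export_allowed, mfa_enrolled, owner, restricted_mode, role_editor, role_viewer, sso_linked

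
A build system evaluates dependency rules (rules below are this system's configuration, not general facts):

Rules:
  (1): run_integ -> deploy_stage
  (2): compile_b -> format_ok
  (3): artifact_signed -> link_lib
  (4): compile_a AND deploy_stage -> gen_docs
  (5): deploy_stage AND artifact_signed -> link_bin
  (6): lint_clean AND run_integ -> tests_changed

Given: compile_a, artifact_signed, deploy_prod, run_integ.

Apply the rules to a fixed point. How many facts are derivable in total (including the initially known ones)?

Round 1: (1) [run_integ -> deploy_stage]; (3) [artifact_signed -> link_lib]. New: deploy_stage, link_lib.
Round 2: (4) [compile_a AND deploy_stage -> gen_docs]; (5) [deploy_stage AND artifact_signed -> link_bin]. New: gen_docs, link_bin.
Closure: {artifact_signed, compile_a, deploy_prod, deploy_stage, gen_docs, link_bin, link_lib, run_integ} — 8 facts.

8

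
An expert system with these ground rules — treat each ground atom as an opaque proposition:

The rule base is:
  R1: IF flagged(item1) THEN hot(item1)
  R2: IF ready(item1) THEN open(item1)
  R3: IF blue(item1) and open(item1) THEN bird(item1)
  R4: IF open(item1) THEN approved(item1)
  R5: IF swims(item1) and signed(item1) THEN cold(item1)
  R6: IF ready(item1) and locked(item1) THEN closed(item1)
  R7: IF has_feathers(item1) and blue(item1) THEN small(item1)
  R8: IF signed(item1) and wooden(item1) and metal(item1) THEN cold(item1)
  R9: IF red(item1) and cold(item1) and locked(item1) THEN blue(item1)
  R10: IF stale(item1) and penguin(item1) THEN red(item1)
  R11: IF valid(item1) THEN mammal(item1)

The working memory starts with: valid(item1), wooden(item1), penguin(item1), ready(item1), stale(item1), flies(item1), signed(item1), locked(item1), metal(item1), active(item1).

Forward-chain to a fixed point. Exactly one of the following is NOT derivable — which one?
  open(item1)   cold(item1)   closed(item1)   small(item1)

small(item1)

Round 1 fires R2, R6, R8, R10, R11, giving open(item1), closed(item1), cold(item1), red(item1), mammal(item1).
Round 2 fires R4, R9, giving approved(item1), blue(item1).
Round 3 fires R3, giving bird(item1).
Derived: closed(item1) (round 1), cold(item1) (round 1), open(item1) (round 1). small(item1) never appears in any round.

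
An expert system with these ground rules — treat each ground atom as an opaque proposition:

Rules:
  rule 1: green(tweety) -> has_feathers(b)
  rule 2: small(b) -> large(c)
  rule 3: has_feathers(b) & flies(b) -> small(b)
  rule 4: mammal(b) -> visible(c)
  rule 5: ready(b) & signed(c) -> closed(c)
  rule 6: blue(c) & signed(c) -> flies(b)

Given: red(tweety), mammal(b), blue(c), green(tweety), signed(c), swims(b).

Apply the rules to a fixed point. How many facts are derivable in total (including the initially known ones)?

11

Round 1: rule 1 [green(tweety) -> has_feathers(b)]; rule 4 [mammal(b) -> visible(c)]; rule 6 [blue(c) & signed(c) -> flies(b)]. New: has_feathers(b), visible(c), flies(b).
Round 2: rule 3 [has_feathers(b) & flies(b) -> small(b)]. New: small(b).
Round 3: rule 2 [small(b) -> large(c)]. New: large(c).
Closure: {blue(c), flies(b), green(tweety), has_feathers(b), large(c), mammal(b), red(tweety), signed(c), small(b), swims(b), visible(c)} — 11 facts.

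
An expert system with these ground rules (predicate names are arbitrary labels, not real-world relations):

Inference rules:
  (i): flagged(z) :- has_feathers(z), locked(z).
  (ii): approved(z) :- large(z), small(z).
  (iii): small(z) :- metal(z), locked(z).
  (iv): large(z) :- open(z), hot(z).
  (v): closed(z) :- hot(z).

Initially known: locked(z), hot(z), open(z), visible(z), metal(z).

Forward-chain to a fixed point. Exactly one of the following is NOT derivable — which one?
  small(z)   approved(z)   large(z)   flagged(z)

Round 1 fires (iii), (iv), (v), giving small(z), large(z), closed(z).
Round 2 fires (ii), giving approved(z).
Derived: approved(z) (round 2), large(z) (round 1), small(z) (round 1). flagged(z) never appears in any round.

flagged(z)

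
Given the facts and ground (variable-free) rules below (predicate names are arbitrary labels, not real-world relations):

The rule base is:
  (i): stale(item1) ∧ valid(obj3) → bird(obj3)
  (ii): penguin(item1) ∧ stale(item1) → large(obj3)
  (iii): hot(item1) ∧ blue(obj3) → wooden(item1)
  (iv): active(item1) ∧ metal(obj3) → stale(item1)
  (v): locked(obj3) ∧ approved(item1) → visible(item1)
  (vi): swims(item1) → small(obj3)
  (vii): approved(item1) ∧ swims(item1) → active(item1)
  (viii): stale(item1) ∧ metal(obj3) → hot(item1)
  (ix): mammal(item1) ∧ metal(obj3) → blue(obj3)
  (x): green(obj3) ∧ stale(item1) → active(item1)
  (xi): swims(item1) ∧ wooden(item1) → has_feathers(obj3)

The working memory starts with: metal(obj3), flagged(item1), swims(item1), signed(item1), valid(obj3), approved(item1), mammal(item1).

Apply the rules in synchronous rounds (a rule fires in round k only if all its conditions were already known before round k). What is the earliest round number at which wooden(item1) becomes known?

4

Round 1: (vi) [swims(item1) → small(obj3)]; (vii) [approved(item1) ∧ swims(item1) → active(item1)]; (ix) [mammal(item1) ∧ metal(obj3) → blue(obj3)]. New: small(obj3), active(item1), blue(obj3).
Round 2: (iv) [active(item1) ∧ metal(obj3) → stale(item1)]. New: stale(item1).
Round 3: (i) [stale(item1) ∧ valid(obj3) → bird(obj3)]; (viii) [stale(item1) ∧ metal(obj3) → hot(item1)]. New: bird(obj3), hot(item1).
Round 4: (iii) [hot(item1) ∧ blue(obj3) → wooden(item1)]. New: wooden(item1).
wooden(item1) first appears in round 4.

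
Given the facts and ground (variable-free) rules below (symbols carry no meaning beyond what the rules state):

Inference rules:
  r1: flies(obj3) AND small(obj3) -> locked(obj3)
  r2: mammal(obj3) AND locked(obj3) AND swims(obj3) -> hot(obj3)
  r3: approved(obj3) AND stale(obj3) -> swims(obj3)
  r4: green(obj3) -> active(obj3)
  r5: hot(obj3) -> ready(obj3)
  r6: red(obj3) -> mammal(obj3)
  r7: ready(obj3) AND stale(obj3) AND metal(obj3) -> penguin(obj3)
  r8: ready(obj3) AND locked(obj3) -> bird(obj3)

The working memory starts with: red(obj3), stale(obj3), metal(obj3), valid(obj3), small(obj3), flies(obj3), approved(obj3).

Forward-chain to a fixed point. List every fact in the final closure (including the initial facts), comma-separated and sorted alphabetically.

approved(obj3), bird(obj3), flies(obj3), hot(obj3), locked(obj3), mammal(obj3), metal(obj3), penguin(obj3), ready(obj3), red(obj3), small(obj3), stale(obj3), swims(obj3), valid(obj3)

[1] r1 [flies(obj3) AND small(obj3) -> locked(obj3)]; r3 [approved(obj3) AND stale(obj3) -> swims(obj3)]; r6 [red(obj3) -> mammal(obj3)]. ⇒ new: locked(obj3), swims(obj3), mammal(obj3).
[2] r2 [mammal(obj3) AND locked(obj3) AND swims(obj3) -> hot(obj3)]. ⇒ new: hot(obj3).
[3] r5 [hot(obj3) -> ready(obj3)]. ⇒ new: ready(obj3).
[4] r7 [ready(obj3) AND stale(obj3) AND metal(obj3) -> penguin(obj3)]; r8 [ready(obj3) AND locked(obj3) -> bird(obj3)]. ⇒ new: penguin(obj3), bird(obj3).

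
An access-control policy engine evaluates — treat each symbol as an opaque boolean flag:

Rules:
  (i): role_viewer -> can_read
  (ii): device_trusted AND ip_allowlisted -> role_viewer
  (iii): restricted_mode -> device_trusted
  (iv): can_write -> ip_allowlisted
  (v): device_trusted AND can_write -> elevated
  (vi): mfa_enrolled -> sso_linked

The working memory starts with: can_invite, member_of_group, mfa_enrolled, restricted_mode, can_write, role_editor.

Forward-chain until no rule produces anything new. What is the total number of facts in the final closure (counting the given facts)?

12

[1] (iii) [restricted_mode -> device_trusted]; (iv) [can_write -> ip_allowlisted]; (vi) [mfa_enrolled -> sso_linked]. ⇒ new: device_trusted, ip_allowlisted, sso_linked.
[2] (ii) [device_trusted AND ip_allowlisted -> role_viewer]; (v) [device_trusted AND can_write -> elevated]. ⇒ new: role_viewer, elevated.
[3] (i) [role_viewer -> can_read]. ⇒ new: can_read.
Closure: {can_invite, can_read, can_write, device_trusted, elevated, ip_allowlisted, member_of_group, mfa_enrolled, restricted_mode, role_editor, role_viewer, sso_linked} — 12 facts.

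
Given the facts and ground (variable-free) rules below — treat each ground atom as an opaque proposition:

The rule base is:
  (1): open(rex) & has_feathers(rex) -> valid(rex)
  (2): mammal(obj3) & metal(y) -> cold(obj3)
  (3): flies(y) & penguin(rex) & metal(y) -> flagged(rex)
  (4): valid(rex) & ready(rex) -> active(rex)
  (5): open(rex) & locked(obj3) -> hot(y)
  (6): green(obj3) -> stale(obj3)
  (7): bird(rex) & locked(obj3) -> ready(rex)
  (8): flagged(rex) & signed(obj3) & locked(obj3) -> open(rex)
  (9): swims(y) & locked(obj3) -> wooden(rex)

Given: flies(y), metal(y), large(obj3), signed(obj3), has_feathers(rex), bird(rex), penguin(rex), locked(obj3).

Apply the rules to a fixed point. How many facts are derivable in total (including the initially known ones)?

14

[1] (3) [flies(y) & penguin(rex) & metal(y) -> flagged(rex)]; (7) [bird(rex) & locked(obj3) -> ready(rex)]. ⇒ new: flagged(rex), ready(rex).
[2] (8) [flagged(rex) & signed(obj3) & locked(obj3) -> open(rex)]. ⇒ new: open(rex).
[3] (1) [open(rex) & has_feathers(rex) -> valid(rex)]; (5) [open(rex) & locked(obj3) -> hot(y)]. ⇒ new: valid(rex), hot(y).
[4] (4) [valid(rex) & ready(rex) -> active(rex)]. ⇒ new: active(rex).
Closure: {active(rex), bird(rex), flagged(rex), flies(y), has_feathers(rex), hot(y), large(obj3), locked(obj3), metal(y), open(rex), penguin(rex), ready(rex), signed(obj3), valid(rex)} — 14 facts.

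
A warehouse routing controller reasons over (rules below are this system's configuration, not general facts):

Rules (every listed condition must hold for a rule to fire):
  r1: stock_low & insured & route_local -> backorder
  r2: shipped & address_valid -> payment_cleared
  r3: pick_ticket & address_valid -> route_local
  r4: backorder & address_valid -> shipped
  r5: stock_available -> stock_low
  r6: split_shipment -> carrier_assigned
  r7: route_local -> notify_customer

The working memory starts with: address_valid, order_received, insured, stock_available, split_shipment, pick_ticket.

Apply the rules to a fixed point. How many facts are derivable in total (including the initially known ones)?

Round 1 fires r3, r5, r6, giving route_local, stock_low, carrier_assigned.
Round 2 fires r1, r7, giving backorder, notify_customer.
Round 3 fires r4, giving shipped.
Round 4 fires r2, giving payment_cleared.
Closure: {address_valid, backorder, carrier_assigned, insured, notify_customer, order_received, payment_cleared, pick_ticket, route_local, shipped, split_shipment, stock_available, stock_low} — 13 facts.

13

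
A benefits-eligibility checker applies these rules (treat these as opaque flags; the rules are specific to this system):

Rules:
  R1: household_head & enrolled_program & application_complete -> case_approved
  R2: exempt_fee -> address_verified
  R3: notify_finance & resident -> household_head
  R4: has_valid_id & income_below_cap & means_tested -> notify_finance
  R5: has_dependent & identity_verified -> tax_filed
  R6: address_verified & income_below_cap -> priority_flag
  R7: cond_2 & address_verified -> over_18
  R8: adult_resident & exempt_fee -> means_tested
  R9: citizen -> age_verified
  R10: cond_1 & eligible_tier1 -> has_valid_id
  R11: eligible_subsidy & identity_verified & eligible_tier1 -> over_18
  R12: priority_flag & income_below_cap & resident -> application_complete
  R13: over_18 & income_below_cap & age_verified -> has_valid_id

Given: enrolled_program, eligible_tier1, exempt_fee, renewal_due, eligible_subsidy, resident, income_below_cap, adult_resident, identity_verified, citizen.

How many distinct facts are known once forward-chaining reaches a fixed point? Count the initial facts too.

20

[1] R2 [exempt_fee -> address_verified]; R8 [adult_resident & exempt_fee -> means_tested]; R9 [citizen -> age_verified]; R11 [eligible_subsidy & identity_verified & eligible_tier1 -> over_18]. ⇒ new: address_verified, means_tested, age_verified, over_18.
[2] R6 [address_verified & income_below_cap -> priority_flag]; R13 [over_18 & income_below_cap & age_verified -> has_valid_id]. ⇒ new: priority_flag, has_valid_id.
[3] R4 [has_valid_id & income_below_cap & means_tested -> notify_finance]; R12 [priority_flag & income_below_cap & resident -> application_complete]. ⇒ new: notify_finance, application_complete.
[4] R3 [notify_finance & resident -> household_head]. ⇒ new: household_head.
[5] R1 [household_head & enrolled_program & application_complete -> case_approved]. ⇒ new: case_approved.
Closure: {address_verified, adult_resident, age_verified, application_complete, case_approved, citizen, eligible_subsidy, eligible_tier1, enrolled_program, exempt_fee, has_valid_id, household_head, identity_verified, income_below_cap, means_tested, notify_finance, over_18, priority_flag, renewal_due, resident} — 20 facts.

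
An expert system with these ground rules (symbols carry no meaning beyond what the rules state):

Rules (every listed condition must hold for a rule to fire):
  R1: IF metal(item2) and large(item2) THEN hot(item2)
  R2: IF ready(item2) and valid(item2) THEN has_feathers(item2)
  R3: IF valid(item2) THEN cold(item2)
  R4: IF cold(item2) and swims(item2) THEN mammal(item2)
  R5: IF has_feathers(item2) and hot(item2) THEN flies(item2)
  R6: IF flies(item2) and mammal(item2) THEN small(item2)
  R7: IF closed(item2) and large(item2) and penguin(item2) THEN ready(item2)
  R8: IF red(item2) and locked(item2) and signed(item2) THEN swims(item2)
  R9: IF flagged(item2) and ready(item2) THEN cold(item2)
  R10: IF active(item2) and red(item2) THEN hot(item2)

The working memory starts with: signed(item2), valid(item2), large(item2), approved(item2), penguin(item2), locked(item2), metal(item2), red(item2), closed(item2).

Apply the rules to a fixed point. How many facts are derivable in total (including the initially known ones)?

17

[1] R1 [IF metal(item2) and large(item2) THEN hot(item2)]; R3 [IF valid(item2) THEN cold(item2)]; R7 [IF closed(item2) and large(item2) and penguin(item2) THEN ready(item2)]; R8 [IF red(item2) and locked(item2) and signed(item2) THEN swims(item2)]. ⇒ new: hot(item2), cold(item2), ready(item2), swims(item2).
[2] R2 [IF ready(item2) and valid(item2) THEN has_feathers(item2)]; R4 [IF cold(item2) and swims(item2) THEN mammal(item2)]. ⇒ new: has_feathers(item2), mammal(item2).
[3] R5 [IF has_feathers(item2) and hot(item2) THEN flies(item2)]. ⇒ new: flies(item2).
[4] R6 [IF flies(item2) and mammal(item2) THEN small(item2)]. ⇒ new: small(item2).
Closure: {approved(item2), closed(item2), cold(item2), flies(item2), has_feathers(item2), hot(item2), large(item2), locked(item2), mammal(item2), metal(item2), penguin(item2), ready(item2), red(item2), signed(item2), small(item2), swims(item2), valid(item2)} — 17 facts.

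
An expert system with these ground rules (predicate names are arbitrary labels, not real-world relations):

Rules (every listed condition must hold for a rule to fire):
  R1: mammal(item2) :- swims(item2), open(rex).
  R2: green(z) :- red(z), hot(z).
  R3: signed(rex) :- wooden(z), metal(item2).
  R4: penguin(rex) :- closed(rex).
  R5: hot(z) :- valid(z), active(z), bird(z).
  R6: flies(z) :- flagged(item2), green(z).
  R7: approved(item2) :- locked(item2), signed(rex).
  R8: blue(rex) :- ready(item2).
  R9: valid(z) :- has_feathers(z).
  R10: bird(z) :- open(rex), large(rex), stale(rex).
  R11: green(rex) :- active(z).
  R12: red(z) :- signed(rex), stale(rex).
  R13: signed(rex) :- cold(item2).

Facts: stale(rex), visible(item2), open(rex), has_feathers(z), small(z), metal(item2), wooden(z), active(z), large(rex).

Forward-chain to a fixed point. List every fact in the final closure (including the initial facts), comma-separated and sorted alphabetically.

Round 1: R3 [signed(rex) :- wooden(z), metal(item2).]; R9 [valid(z) :- has_feathers(z).]; R10 [bird(z) :- open(rex), large(rex), stale(rex).]; R11 [green(rex) :- active(z).]. New: signed(rex), valid(z), bird(z), green(rex).
Round 2: R5 [hot(z) :- valid(z), active(z), bird(z).]; R12 [red(z) :- signed(rex), stale(rex).]. New: hot(z), red(z).
Round 3: R2 [green(z) :- red(z), hot(z).]. New: green(z).

active(z), bird(z), green(rex), green(z), has_feathers(z), hot(z), large(rex), metal(item2), open(rex), red(z), signed(rex), small(z), stale(rex), valid(z), visible(item2), wooden(z)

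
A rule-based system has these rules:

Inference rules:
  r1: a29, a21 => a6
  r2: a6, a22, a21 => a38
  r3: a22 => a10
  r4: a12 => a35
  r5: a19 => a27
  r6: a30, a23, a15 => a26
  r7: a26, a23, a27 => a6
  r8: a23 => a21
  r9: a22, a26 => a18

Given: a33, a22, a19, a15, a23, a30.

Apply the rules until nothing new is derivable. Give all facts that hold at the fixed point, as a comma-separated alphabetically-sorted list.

a10, a15, a18, a19, a21, a22, a23, a26, a27, a30, a33, a38, a6

Round 1 fires r3, r5, r6, r8, giving a10, a27, a26, a21.
Round 2 fires r7, r9, giving a6, a18.
Round 3 fires r2, giving a38.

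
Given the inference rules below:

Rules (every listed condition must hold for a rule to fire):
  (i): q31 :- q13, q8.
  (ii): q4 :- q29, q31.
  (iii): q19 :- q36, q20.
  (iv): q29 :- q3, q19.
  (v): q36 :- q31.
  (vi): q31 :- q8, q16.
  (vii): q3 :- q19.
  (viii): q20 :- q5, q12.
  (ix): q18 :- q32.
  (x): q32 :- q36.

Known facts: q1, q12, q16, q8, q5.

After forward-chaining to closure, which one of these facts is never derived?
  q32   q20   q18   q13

Round 1: (vi) [q31 :- q8, q16.]; (viii) [q20 :- q5, q12.]. Adds q31, q20.
Round 2: (v) [q36 :- q31.]. Adds q36.
Round 3: (iii) [q19 :- q36, q20.]; (x) [q32 :- q36.]. Adds q19, q32.
Round 4: (vii) [q3 :- q19.]; (ix) [q18 :- q32.]. Adds q3, q18.
Round 5: (iv) [q29 :- q3, q19.]. Adds q29.
Round 6: (ii) [q4 :- q29, q31.]. Adds q4.
Derived: q32 (round 3), q20 (round 1), q18 (round 4). q13 never appears in any round.

q13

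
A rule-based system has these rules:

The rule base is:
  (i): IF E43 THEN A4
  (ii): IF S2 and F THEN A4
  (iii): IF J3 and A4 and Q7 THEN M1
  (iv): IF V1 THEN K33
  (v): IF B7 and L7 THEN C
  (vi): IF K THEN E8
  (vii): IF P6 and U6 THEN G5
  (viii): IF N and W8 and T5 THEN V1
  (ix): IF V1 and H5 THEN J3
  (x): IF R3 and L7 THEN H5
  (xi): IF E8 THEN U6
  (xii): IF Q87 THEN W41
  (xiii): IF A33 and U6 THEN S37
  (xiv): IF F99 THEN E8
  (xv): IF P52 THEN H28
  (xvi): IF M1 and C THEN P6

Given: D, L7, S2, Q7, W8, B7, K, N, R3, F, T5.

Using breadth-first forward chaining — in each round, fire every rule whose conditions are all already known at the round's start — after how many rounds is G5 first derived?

5

[1] (ii) [IF S2 and F THEN A4]; (v) [IF B7 and L7 THEN C]; (vi) [IF K THEN E8]; (viii) [IF N and W8 and T5 THEN V1]; (x) [IF R3 and L7 THEN H5]. ⇒ new: A4, C, E8, V1, H5.
[2] (iv) [IF V1 THEN K33]; (ix) [IF V1 and H5 THEN J3]; (xi) [IF E8 THEN U6]. ⇒ new: K33, J3, U6.
[3] (iii) [IF J3 and A4 and Q7 THEN M1]. ⇒ new: M1.
[4] (xvi) [IF M1 and C THEN P6]. ⇒ new: P6.
[5] (vii) [IF P6 and U6 THEN G5]. ⇒ new: G5.
G5 first appears in round 5.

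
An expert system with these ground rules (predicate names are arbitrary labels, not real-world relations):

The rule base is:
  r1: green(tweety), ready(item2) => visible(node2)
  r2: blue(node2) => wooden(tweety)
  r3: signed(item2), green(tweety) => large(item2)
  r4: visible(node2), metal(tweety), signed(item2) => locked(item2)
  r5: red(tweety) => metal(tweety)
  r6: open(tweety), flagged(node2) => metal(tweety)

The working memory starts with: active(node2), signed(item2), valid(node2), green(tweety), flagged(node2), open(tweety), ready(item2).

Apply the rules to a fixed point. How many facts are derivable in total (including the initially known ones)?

11

[1] r1 [green(tweety), ready(item2) => visible(node2)]; r3 [signed(item2), green(tweety) => large(item2)]; r6 [open(tweety), flagged(node2) => metal(tweety)]. ⇒ new: visible(node2), large(item2), metal(tweety).
[2] r4 [visible(node2), metal(tweety), signed(item2) => locked(item2)]. ⇒ new: locked(item2).
Closure: {active(node2), flagged(node2), green(tweety), large(item2), locked(item2), metal(tweety), open(tweety), ready(item2), signed(item2), valid(node2), visible(node2)} — 11 facts.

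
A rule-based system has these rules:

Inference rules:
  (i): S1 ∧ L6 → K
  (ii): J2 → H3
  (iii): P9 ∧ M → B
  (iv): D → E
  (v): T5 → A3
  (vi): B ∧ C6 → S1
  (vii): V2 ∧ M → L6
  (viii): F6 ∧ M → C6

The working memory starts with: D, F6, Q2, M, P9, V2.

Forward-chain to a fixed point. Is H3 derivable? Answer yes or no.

no

Round 1 — (iii), (iv), (vii), (viii), derive B, E, L6, C6.
Round 2 — (vi), derive S1.
Round 3 — (i), derive K.
Fixed point reached. H3 is concluded only by (ii); (ii) needs J2 (never derived).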